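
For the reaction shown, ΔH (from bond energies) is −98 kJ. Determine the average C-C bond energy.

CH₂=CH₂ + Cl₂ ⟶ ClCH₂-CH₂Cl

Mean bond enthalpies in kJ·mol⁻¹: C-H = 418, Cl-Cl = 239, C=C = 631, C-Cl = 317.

D(C-C) ≈ 334 kJ/mol

Let D be the C-C bond energy.
Σ(broken) = 4×418 + 1×631 + 1×239 = 2542
Σ(formed) = 1×D + 2×317 + 4×418 = 2306 + D
ΔH = Σ(broken) − Σ(formed) = (2542) − (2306 + D) = +236 − D
Setting this equal to −98 kJ gives D = 334 kJ/mol.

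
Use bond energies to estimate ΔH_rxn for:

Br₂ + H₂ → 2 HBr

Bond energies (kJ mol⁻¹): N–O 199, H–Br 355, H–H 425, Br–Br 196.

ΔH ≈ −89 kJ

Bonds broken (reactants):
  Br–Br: 1 × 196 = 196
  H–H: 1 × 425 = 425
  Σ(broken) = 621 kJ
Bonds formed (products):
  H–Br: 2 × 355 = 710
  Σ(formed) = 710 kJ
ΔH = Σ(broken) − Σ(formed) = 621 − 710 = −89 kJ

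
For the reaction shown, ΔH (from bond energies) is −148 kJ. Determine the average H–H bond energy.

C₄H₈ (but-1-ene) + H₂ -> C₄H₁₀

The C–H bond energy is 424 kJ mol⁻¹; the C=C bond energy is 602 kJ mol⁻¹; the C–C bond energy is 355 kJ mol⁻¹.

D(H–H) ≈ 453 kJ/mol

Let D be the H–H bond energy.
Σ(broken) = 2×355 + 8×424 + 1×602 + 1×D = 4704 + D
Σ(formed) = 3×355 + 10×424 = 5305
ΔH = Σ(broken) − Σ(formed) = (4704 + D) − (5305) = −601 + D
Setting this equal to −148 kJ gives D = 453 kJ/mol.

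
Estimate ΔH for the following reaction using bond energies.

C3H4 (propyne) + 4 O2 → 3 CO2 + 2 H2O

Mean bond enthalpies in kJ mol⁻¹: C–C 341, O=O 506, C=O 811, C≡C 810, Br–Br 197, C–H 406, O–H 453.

ΔH ≈ −1879 kJ

Bonds broken (reactants):
  C≡C: 1 × 810 = 810
  C–C: 1 × 341 = 341
  C–H: 4 × 406 = 1624
  O=O: 4 × 506 = 2024
  Σ(broken) = 4799 kJ
Bonds formed (products):
  C=O: 6 × 811 = 4866
  O–H: 4 × 453 = 1812
  Σ(formed) = 6678 kJ
ΔH = Σ(broken) − Σ(formed) = 4799 − 6678 = −1879 kJ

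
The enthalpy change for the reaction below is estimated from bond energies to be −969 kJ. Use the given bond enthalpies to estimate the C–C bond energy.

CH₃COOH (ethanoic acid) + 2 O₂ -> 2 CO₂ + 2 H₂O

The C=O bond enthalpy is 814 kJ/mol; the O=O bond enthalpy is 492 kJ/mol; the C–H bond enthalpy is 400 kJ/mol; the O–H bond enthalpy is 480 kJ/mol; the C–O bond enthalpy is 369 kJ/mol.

Let D be the C–C bond energy.
Σ(broken) = 1×D + 3×400 + 1×369 + 1×814 + 1×480 + 2×492 = 3847 + D
Σ(formed) = 4×814 + 4×480 = 5176
ΔH = Σ(broken) − Σ(formed) = (3847 + D) − (5176) = −1329 + D
Setting this equal to −969 kJ gives D = 360 kJ/mol.

D(C–C) ≈ 360 kJ/mol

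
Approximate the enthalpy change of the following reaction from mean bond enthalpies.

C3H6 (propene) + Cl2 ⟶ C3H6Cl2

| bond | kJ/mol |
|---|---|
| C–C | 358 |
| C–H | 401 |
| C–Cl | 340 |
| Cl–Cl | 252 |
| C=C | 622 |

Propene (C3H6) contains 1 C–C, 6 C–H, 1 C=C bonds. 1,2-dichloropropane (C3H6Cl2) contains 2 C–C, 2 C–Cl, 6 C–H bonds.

ΔH ≈ −164 kJ

Bonds broken (reactants):
  C–C: 1 × 358 = 358
  C–H: 6 × 401 = 2406
  C=C: 1 × 622 = 622
  Cl–Cl: 1 × 252 = 252
  Σ(broken) = 3638 kJ
Bonds formed (products):
  C–C: 2 × 358 = 716
  C–Cl: 2 × 340 = 680
  C–H: 6 × 401 = 2406
  Σ(formed) = 3802 kJ
ΔH = Σ(broken) − Σ(formed) = 3638 − 3802 = −164 kJ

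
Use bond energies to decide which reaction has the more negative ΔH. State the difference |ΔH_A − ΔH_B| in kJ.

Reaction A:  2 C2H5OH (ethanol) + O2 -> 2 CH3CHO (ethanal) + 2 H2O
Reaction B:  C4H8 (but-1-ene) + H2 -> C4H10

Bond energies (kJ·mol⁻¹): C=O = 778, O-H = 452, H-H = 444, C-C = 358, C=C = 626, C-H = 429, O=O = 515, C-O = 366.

Reaction A:
  Bonds broken (reactants):
    C-C: 2 × 358 = 716
    C-H: 10 × 429 = 4290
    C-O: 2 × 366 = 732
    O-H: 2 × 452 = 904
    O=O: 1 × 515 = 515
    Σ(broken) = 7157 kJ
  Bonds formed (products):
    C-C: 2 × 358 = 716
    C-H: 8 × 429 = 3432
    C=O: 2 × 778 = 1556
    O-H: 4 × 452 = 1808
    Σ(formed) = 7512 kJ
  ΔH_A = 7157 − 7512 = −355 kJ
Reaction B:
  Bonds broken (reactants):
    C-C: 2 × 358 = 716
    C-H: 8 × 429 = 3432
    C=C: 1 × 626 = 626
    H-H: 1 × 444 = 444
    Σ(broken) = 5218 kJ
  Bonds formed (products):
    C-C: 3 × 358 = 1074
    C-H: 10 × 429 = 4290
    Σ(formed) = 5364 kJ
  ΔH_B = 5218 − 5364 = −146 kJ
ΔH_A − ΔH_B = −209 kJ, so reaction A has the more negative ΔH; |ΔH_A − ΔH_B| = 209 kJ.

Reaction A, by 209 kJ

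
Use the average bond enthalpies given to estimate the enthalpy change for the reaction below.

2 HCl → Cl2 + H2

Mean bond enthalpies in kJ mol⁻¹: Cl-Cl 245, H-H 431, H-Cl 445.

Bonds broken (reactants):
  H-Cl: 2 × 445 = 890
  Σ(broken) = 890 kJ
Bonds formed (products):
  Cl-Cl: 1 × 245 = 245
  H-H: 1 × 431 = 431
  Σ(formed) = 676 kJ
ΔH = Σ(broken) − Σ(formed) = 890 − 676 = +214 kJ

ΔH ≈ +214 kJ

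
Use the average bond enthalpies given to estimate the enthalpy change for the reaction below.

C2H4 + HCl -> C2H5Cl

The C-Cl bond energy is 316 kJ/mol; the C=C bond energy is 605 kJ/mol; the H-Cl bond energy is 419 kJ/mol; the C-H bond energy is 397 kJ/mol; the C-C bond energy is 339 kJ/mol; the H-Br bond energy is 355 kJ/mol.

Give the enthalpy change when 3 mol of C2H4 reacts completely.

ΔH = −84 kJ

Bonds broken (reactants):
  C-H: 4 × 397 = 1588
  C=C: 1 × 605 = 605
  H-Cl: 1 × 419 = 419
  Σ(broken) = 2612 kJ
Bonds formed (products):
  C-C: 1 × 339 = 339
  C-Cl: 1 × 316 = 316
  C-H: 5 × 397 = 1985
  Σ(formed) = 2640 kJ
ΔH = Σ(broken) − Σ(formed) = 2612 − 2640 = −28 kJ
For 3× the reaction as written: 3 × (−28) = −84 kJ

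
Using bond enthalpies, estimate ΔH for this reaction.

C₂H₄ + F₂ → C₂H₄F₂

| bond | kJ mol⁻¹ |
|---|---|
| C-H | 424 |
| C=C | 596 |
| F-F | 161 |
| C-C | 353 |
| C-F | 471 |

Bonds broken (reactants):
  C-H: 4 × 424 = 1696
  C=C: 1 × 596 = 596
  F-F: 1 × 161 = 161
  Σ(broken) = 2453 kJ
Bonds formed (products):
  C-C: 1 × 353 = 353
  C-F: 2 × 471 = 942
  C-H: 4 × 424 = 1696
  Σ(formed) = 2991 kJ
ΔH = Σ(broken) − Σ(formed) = 2453 − 2991 = −538 kJ

ΔH ≈ −538 kJ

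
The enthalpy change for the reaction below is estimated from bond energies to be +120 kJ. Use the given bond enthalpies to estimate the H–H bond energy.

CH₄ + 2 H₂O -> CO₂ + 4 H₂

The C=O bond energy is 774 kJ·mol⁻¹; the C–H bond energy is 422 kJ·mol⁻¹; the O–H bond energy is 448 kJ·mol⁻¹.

D(H–H) ≈ 453 kJ/mol

Let D be the H–H bond energy.
Σ(broken) = 4×422 + 4×448 = 3480
Σ(formed) = 2×774 + 4×D = 1548 + 4D
ΔH = Σ(broken) − Σ(formed) = (3480) − (1548 + 4D) = +1932 − 4D
Setting this equal to +120 kJ gives 4D = 1812, so D = 453 kJ/mol.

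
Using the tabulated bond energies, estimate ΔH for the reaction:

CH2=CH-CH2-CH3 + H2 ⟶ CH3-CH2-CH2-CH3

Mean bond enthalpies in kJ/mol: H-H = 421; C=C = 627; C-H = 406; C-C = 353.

ΔH ≈ −117 kJ

Bonds broken (reactants):
  C-C: 2 × 353 = 706
  C-H: 8 × 406 = 3248
  C=C: 1 × 627 = 627
  H-H: 1 × 421 = 421
  Σ(broken) = 5002 kJ
Bonds formed (products):
  C-C: 3 × 353 = 1059
  C-H: 10 × 406 = 4060
  Σ(formed) = 5119 kJ
ΔH = Σ(broken) − Σ(formed) = 5002 − 5119 = −117 kJ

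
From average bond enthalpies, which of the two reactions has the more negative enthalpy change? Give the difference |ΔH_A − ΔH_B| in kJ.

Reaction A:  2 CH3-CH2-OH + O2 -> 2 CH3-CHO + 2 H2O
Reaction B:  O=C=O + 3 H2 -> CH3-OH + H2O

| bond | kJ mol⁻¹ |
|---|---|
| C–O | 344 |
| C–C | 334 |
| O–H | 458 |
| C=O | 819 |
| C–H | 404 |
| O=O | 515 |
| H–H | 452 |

Reaction A, by 607 kJ

Reaction A:
  Bonds broken (reactants):
    C–C: 2 × 334 = 668
    C–H: 10 × 404 = 4040
    C–O: 2 × 344 = 688
    O–H: 2 × 458 = 916
    O=O: 1 × 515 = 515
    Σ(broken) = 6827 kJ
  Bonds formed (products):
    C–C: 2 × 334 = 668
    C–H: 8 × 404 = 3232
    C=O: 2 × 819 = 1638
    O–H: 4 × 458 = 1832
    Σ(formed) = 7370 kJ
  ΔH_A = 6827 − 7370 = −543 kJ
Reaction B:
  Bonds broken (reactants):
    C=O: 2 × 819 = 1638
    H–H: 3 × 452 = 1356
    Σ(broken) = 2994 kJ
  Bonds formed (products):
    C–H: 3 × 404 = 1212
    C–O: 1 × 344 = 344
    O–H: 3 × 458 = 1374
    Σ(formed) = 2930 kJ
  ΔH_B = 2994 − 2930 = +64 kJ
ΔH_A − ΔH_B = −607 kJ, so reaction A has the more negative ΔH; |ΔH_A − ΔH_B| = 607 kJ.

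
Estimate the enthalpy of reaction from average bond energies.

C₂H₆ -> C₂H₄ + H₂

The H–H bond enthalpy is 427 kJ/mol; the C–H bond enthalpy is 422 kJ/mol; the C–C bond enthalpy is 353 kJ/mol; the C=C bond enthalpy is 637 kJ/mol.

Bonds broken (reactants):
  C–C: 1 × 353 = 353
  C–H: 6 × 422 = 2532
  Σ(broken) = 2885 kJ
Bonds formed (products):
  C–H: 4 × 422 = 1688
  C=C: 1 × 637 = 637
  H–H: 1 × 427 = 427
  Σ(formed) = 2752 kJ
ΔH = Σ(broken) − Σ(formed) = 2885 − 2752 = +133 kJ

ΔH ≈ +133 kJ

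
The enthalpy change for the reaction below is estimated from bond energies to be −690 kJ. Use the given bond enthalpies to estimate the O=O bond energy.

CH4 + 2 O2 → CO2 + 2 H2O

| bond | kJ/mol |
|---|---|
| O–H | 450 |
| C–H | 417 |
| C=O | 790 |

D(O=O) ≈ 511 kJ/mol

Let D be the O=O bond energy.
Σ(broken) = 4×417 + 2×D = 1668 + 2D
Σ(formed) = 2×790 + 4×450 = 3380
ΔH = Σ(broken) − Σ(formed) = (1668 + 2D) − (3380) = −1712 + 2D
Setting this equal to −690 kJ gives 2D = 1022, so D = 511 kJ/mol.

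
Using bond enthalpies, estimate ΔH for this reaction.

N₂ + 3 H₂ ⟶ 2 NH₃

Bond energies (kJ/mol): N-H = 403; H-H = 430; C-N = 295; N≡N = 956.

Bonds broken (reactants):
  H-H: 3 × 430 = 1290
  N≡N: 1 × 956 = 956
  Σ(broken) = 2246 kJ
Bonds formed (products):
  N-H: 6 × 403 = 2418
  Σ(formed) = 2418 kJ
ΔH = Σ(broken) − Σ(formed) = 2246 − 2418 = −172 kJ

ΔH ≈ −172 kJ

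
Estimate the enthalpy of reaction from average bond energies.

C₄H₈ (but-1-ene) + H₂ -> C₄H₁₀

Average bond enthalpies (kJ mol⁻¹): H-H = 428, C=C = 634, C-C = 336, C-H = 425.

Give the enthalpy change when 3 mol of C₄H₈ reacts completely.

ΔH = −372 kJ

Bonds broken (reactants):
  C-C: 2 × 336 = 672
  C-H: 8 × 425 = 3400
  C=C: 1 × 634 = 634
  H-H: 1 × 428 = 428
  Σ(broken) = 5134 kJ
Bonds formed (products):
  C-C: 3 × 336 = 1008
  C-H: 10 × 425 = 4250
  Σ(formed) = 5258 kJ
ΔH = Σ(broken) − Σ(formed) = 5134 − 5258 = −124 kJ
For 3× the reaction as written: 3 × (−124) = −372 kJ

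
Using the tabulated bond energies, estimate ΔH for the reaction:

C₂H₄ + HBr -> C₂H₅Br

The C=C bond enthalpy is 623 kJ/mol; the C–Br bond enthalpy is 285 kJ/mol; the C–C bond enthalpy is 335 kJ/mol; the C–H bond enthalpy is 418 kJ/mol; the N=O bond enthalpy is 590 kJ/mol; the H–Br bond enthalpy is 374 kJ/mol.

Bonds broken (reactants):
  C–H: 4 × 418 = 1672
  C=C: 1 × 623 = 623
  H–Br: 1 × 374 = 374
  Σ(broken) = 2669 kJ
Bonds formed (products):
  C–Br: 1 × 285 = 285
  C–C: 1 × 335 = 335
  C–H: 5 × 418 = 2090
  Σ(formed) = 2710 kJ
ΔH = Σ(broken) − Σ(formed) = 2669 − 2710 = −41 kJ

ΔH ≈ −41 kJ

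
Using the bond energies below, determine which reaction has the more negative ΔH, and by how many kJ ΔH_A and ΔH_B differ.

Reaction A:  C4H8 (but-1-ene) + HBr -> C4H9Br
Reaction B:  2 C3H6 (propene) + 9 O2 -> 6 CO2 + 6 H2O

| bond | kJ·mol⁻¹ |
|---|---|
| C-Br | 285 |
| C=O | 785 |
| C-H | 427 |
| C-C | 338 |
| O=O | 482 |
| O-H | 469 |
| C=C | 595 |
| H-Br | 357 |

Reaction A:
  Bonds broken (reactants):
    C-C: 2 × 338 = 676
    C-H: 8 × 427 = 3416
    C=C: 1 × 595 = 595
    H-Br: 1 × 357 = 357
    Σ(broken) = 5044 kJ
  Bonds formed (products):
    C-Br: 1 × 285 = 285
    C-C: 3 × 338 = 1014
    C-H: 9 × 427 = 3843
    Σ(formed) = 5142 kJ
  ΔH_A = 5044 − 5142 = −98 kJ
Reaction B:
  Bonds broken (reactants):
    C-C: 2 × 338 = 676
    C-H: 12 × 427 = 5124
    C=C: 2 × 595 = 1190
    O=O: 9 × 482 = 4338
    Σ(broken) = 11328 kJ
  Bonds formed (products):
    C=O: 12 × 785 = 9420
    O-H: 12 × 469 = 5628
    Σ(formed) = 15048 kJ
  ΔH_B = 11328 − 15048 = −3720 kJ
ΔH_A − ΔH_B = +3622 kJ, so reaction B has the more negative ΔH; |ΔH_A − ΔH_B| = 3622 kJ.

Reaction B, by 3622 kJ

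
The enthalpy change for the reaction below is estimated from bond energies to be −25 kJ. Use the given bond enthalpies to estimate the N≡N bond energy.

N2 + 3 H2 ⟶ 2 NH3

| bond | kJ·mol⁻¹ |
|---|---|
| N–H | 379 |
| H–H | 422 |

Let D be the N≡N bond energy.
Σ(broken) = 3×422 + 1×D = 1266 + D
Σ(formed) = 6×379 = 2274
ΔH = Σ(broken) − Σ(formed) = (1266 + D) − (2274) = −1008 + D
Setting this equal to −25 kJ gives D = 983 kJ/mol.

D(N≡N) ≈ 983 kJ/mol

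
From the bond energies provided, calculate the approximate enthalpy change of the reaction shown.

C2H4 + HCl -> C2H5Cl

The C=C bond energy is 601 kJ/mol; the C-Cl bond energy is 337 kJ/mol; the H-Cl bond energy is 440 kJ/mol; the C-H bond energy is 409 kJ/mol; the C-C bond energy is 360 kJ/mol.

Bonds broken (reactants):
  C-H: 4 × 409 = 1636
  C=C: 1 × 601 = 601
  H-Cl: 1 × 440 = 440
  Σ(broken) = 2677 kJ
Bonds formed (products):
  C-C: 1 × 360 = 360
  C-Cl: 1 × 337 = 337
  C-H: 5 × 409 = 2045
  Σ(formed) = 2742 kJ
ΔH = Σ(broken) − Σ(formed) = 2677 − 2742 = −65 kJ

ΔH ≈ −65 kJ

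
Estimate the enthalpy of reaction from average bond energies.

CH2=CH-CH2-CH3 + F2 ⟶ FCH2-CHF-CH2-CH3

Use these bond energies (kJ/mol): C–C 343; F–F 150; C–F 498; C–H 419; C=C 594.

Bonds broken (reactants):
  C–C: 2 × 343 = 686
  C–H: 8 × 419 = 3352
  C=C: 1 × 594 = 594
  F–F: 1 × 150 = 150
  Σ(broken) = 4782 kJ
Bonds formed (products):
  C–C: 3 × 343 = 1029
  C–F: 2 × 498 = 996
  C–H: 8 × 419 = 3352
  Σ(formed) = 5377 kJ
ΔH = Σ(broken) − Σ(formed) = 4782 − 5377 = −595 kJ

ΔH ≈ −595 kJ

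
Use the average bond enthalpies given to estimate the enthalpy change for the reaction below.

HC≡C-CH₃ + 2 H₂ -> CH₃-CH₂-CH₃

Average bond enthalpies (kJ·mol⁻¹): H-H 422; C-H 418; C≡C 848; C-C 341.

ΔH ≈ −321 kJ

Bonds broken (reactants):
  C≡C: 1 × 848 = 848
  C-C: 1 × 341 = 341
  C-H: 4 × 418 = 1672
  H-H: 2 × 422 = 844
  Σ(broken) = 3705 kJ
Bonds formed (products):
  C-C: 2 × 341 = 682
  C-H: 8 × 418 = 3344
  Σ(formed) = 4026 kJ
ΔH = Σ(broken) − Σ(formed) = 3705 − 4026 = −321 kJ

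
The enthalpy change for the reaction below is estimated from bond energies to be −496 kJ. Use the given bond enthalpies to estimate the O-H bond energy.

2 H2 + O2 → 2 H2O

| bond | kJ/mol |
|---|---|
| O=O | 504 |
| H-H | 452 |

D(O-H) ≈ 476 kJ/mol

Let D be the O-H bond energy.
Σ(broken) = 2×452 + 1×504 = 1408
Σ(formed) = 4×D = 4D
ΔH = Σ(broken) − Σ(formed) = (1408) − (4D) = +1408 − 4D
Setting this equal to −496 kJ gives 4D = 1904, so D = 476 kJ/mol.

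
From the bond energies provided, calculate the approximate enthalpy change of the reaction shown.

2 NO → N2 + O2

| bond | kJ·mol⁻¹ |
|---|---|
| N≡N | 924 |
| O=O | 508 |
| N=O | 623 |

Bonds broken (reactants):
  N=O: 2 × 623 = 1246
  Σ(broken) = 1246 kJ
Bonds formed (products):
  N≡N: 1 × 924 = 924
  O=O: 1 × 508 = 508
  Σ(formed) = 1432 kJ
ΔH = Σ(broken) − Σ(formed) = 1246 − 1432 = −186 kJ

ΔH ≈ −186 kJ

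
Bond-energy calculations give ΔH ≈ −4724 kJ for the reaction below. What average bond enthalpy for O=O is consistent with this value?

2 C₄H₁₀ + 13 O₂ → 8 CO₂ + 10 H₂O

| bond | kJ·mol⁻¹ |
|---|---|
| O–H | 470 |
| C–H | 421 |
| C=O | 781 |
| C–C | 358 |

Let D be the O=O bond energy.
Σ(broken) = 6×358 + 20×421 + 13×D = 10568 + 13D
Σ(formed) = 16×781 + 20×470 = 21896
ΔH = Σ(broken) − Σ(formed) = (10568 + 13D) − (21896) = −11328 + 13D
Setting this equal to −4724 kJ gives 13D = 6604, so D = 508 kJ/mol.

D(O=O) ≈ 508 kJ/mol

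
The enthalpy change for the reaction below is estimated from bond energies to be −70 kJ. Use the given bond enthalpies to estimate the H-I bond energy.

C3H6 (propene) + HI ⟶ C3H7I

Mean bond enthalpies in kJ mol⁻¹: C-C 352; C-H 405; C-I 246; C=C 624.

Let D be the H-I bond energy.
Σ(broken) = 1×352 + 6×405 + 1×624 + 1×D = 3406 + D
Σ(formed) = 2×352 + 7×405 + 1×246 = 3785
ΔH = Σ(broken) − Σ(formed) = (3406 + D) − (3785) = −379 + D
Setting this equal to −70 kJ gives D = 309 kJ/mol.

D(H-I) ≈ 309 kJ/mol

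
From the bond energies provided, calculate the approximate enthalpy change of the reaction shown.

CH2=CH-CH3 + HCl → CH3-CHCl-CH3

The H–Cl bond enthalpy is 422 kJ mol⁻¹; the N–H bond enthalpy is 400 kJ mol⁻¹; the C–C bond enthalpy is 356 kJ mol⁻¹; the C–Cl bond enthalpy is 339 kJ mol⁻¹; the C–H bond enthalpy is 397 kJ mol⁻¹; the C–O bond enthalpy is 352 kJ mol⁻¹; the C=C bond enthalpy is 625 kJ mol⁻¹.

Bonds broken (reactants):
  C–C: 1 × 356 = 356
  C–H: 6 × 397 = 2382
  C=C: 1 × 625 = 625
  H–Cl: 1 × 422 = 422
  Σ(broken) = 3785 kJ
Bonds formed (products):
  C–C: 2 × 356 = 712
  C–Cl: 1 × 339 = 339
  C–H: 7 × 397 = 2779
  Σ(formed) = 3830 kJ
ΔH = Σ(broken) − Σ(formed) = 3785 − 3830 = −45 kJ

ΔH ≈ −45 kJ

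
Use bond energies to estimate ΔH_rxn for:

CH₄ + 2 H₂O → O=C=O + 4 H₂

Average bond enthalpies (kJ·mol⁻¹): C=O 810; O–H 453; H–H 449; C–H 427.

ΔH ≈ +104 kJ

Bonds broken (reactants):
  C–H: 4 × 427 = 1708
  O–H: 4 × 453 = 1812
  Σ(broken) = 3520 kJ
Bonds formed (products):
  C=O: 2 × 810 = 1620
  H–H: 4 × 449 = 1796
  Σ(formed) = 3416 kJ
ΔH = Σ(broken) − Σ(formed) = 3520 − 3416 = +104 kJ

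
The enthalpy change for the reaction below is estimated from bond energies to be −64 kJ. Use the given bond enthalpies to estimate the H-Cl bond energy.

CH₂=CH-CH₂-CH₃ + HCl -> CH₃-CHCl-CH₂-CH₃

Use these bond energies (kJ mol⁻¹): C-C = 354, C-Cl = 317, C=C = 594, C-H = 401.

Let D be the H-Cl bond energy.
Σ(broken) = 2×354 + 8×401 + 1×594 + 1×D = 4510 + D
Σ(formed) = 3×354 + 1×317 + 9×401 = 4988
ΔH = Σ(broken) − Σ(formed) = (4510 + D) − (4988) = −478 + D
Setting this equal to −64 kJ gives D = 414 kJ/mol.

D(H-Cl) ≈ 414 kJ/mol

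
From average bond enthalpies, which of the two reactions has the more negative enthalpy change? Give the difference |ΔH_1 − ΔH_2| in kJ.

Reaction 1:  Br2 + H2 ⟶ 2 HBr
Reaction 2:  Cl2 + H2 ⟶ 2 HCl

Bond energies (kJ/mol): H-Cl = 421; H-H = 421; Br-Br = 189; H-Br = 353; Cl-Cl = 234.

Reaction 1:
  Bonds broken (reactants):
    Br-Br: 1 × 189 = 189
    H-H: 1 × 421 = 421
    Σ(broken) = 610 kJ
  Bonds formed (products):
    H-Br: 2 × 353 = 706
    Σ(formed) = 706 kJ
  ΔH_1 = 610 − 706 = −96 kJ
Reaction 2:
  Bonds broken (reactants):
    Cl-Cl: 1 × 234 = 234
    H-H: 1 × 421 = 421
    Σ(broken) = 655 kJ
  Bonds formed (products):
    H-Cl: 2 × 421 = 842
    Σ(formed) = 842 kJ
  ΔH_2 = 655 − 842 = −187 kJ
ΔH_1 − ΔH_2 = +91 kJ, so reaction 2 has the more negative ΔH; |ΔH_1 − ΔH_2| = 91 kJ.

Reaction 2, by 91 kJ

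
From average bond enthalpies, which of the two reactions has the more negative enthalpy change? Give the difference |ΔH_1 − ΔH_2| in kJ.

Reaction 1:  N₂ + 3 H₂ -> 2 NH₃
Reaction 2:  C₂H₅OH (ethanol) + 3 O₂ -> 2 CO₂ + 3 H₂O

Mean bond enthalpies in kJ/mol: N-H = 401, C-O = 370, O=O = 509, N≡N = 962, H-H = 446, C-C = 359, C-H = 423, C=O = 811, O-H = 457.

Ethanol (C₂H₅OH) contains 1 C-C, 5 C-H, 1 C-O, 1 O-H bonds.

Reaction 2, by 1052 kJ

Reaction 1:
  Bonds broken (reactants):
    H-H: 3 × 446 = 1338
    N≡N: 1 × 962 = 962
    Σ(broken) = 2300 kJ
  Bonds formed (products):
    N-H: 6 × 401 = 2406
    Σ(formed) = 2406 kJ
  ΔH_1 = 2300 − 2406 = −106 kJ
Reaction 2:
  Bonds broken (reactants):
    C-C: 1 × 359 = 359
    C-H: 5 × 423 = 2115
    C-O: 1 × 370 = 370
    O-H: 1 × 457 = 457
    O=O: 3 × 509 = 1527
    Σ(broken) = 4828 kJ
  Bonds formed (products):
    C=O: 4 × 811 = 3244
    O-H: 6 × 457 = 2742
    Σ(formed) = 5986 kJ
  ΔH_2 = 4828 − 5986 = −1158 kJ
ΔH_1 − ΔH_2 = +1052 kJ, so reaction 2 has the more negative ΔH; |ΔH_1 − ΔH_2| = 1052 kJ.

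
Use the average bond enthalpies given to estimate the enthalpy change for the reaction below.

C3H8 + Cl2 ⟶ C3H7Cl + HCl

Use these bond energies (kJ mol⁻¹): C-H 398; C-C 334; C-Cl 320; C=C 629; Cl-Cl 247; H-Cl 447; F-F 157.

ΔH ≈ −122 kJ

Bonds broken (reactants):
  C-C: 2 × 334 = 668
  C-H: 8 × 398 = 3184
  Cl-Cl: 1 × 247 = 247
  Σ(broken) = 4099 kJ
Bonds formed (products):
  C-C: 2 × 334 = 668
  C-Cl: 1 × 320 = 320
  C-H: 7 × 398 = 2786
  H-Cl: 1 × 447 = 447
  Σ(formed) = 4221 kJ
ΔH = Σ(broken) − Σ(formed) = 4099 − 4221 = −122 kJ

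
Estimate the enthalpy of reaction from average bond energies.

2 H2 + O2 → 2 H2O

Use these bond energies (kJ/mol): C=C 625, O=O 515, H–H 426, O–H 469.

Bonds broken (reactants):
  H–H: 2 × 426 = 852
  O=O: 1 × 515 = 515
  Σ(broken) = 1367 kJ
Bonds formed (products):
  O–H: 4 × 469 = 1876
  Σ(formed) = 1876 kJ
ΔH = Σ(broken) − Σ(formed) = 1367 − 1876 = −509 kJ

ΔH ≈ −509 kJ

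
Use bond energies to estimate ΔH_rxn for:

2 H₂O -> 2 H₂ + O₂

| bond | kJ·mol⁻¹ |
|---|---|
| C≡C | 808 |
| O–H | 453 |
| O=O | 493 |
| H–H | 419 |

Bonds broken (reactants):
  O–H: 4 × 453 = 1812
  Σ(broken) = 1812 kJ
Bonds formed (products):
  H–H: 2 × 419 = 838
  O=O: 1 × 493 = 493
  Σ(formed) = 1331 kJ
ΔH = Σ(broken) − Σ(formed) = 1812 − 1331 = +481 kJ

ΔH ≈ +481 kJ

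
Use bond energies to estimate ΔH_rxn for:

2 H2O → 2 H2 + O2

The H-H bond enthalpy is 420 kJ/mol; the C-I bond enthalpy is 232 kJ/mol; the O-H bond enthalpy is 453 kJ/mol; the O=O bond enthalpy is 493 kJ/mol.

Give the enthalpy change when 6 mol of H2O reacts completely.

Bonds broken (reactants):
  O-H: 4 × 453 = 1812
  Σ(broken) = 1812 kJ
Bonds formed (products):
  H-H: 2 × 420 = 840
  O=O: 1 × 493 = 493
  Σ(formed) = 1333 kJ
ΔH = Σ(broken) − Σ(formed) = 1812 − 1333 = +479 kJ
For 3× the reaction as written: 3 × (+479) = +1437 kJ

ΔH = +1437 kJ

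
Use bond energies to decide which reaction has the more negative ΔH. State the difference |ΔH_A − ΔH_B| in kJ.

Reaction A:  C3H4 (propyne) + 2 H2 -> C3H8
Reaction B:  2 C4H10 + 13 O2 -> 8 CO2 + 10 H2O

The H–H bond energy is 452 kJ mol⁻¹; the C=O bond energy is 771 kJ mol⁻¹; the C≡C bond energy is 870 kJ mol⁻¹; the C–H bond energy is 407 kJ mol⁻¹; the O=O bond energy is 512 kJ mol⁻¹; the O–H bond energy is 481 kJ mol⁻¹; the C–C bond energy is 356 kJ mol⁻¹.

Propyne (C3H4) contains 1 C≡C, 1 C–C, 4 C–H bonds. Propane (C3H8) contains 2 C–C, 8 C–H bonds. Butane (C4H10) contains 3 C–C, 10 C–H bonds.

Reaction A:
  Bonds broken (reactants):
    C≡C: 1 × 870 = 870
    C–C: 1 × 356 = 356
    C–H: 4 × 407 = 1628
    H–H: 2 × 452 = 904
    Σ(broken) = 3758 kJ
  Bonds formed (products):
    C–C: 2 × 356 = 712
    C–H: 8 × 407 = 3256
    Σ(formed) = 3968 kJ
  ΔH_A = 3758 − 3968 = −210 kJ
Reaction B:
  Bonds broken (reactants):
    C–C: 6 × 356 = 2136
    C–H: 20 × 407 = 8140
    O=O: 13 × 512 = 6656
    Σ(broken) = 16932 kJ
  Bonds formed (products):
    C=O: 16 × 771 = 12336
    O–H: 20 × 481 = 9620
    Σ(formed) = 21956 kJ
  ΔH_B = 16932 − 21956 = −5024 kJ
ΔH_A − ΔH_B = +4814 kJ, so reaction B has the more negative ΔH; |ΔH_A − ΔH_B| = 4814 kJ.

Reaction B, by 4814 kJ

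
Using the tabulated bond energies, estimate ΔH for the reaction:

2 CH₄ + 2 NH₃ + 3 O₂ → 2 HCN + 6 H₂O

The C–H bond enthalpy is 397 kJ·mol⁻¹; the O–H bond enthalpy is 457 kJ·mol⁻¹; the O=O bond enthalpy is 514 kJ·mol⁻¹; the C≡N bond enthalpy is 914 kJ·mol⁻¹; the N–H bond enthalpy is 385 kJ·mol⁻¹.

ΔH ≈ −1078 kJ

Bonds broken (reactants):
  C–H: 8 × 397 = 3176
  N–H: 6 × 385 = 2310
  O=O: 3 × 514 = 1542
  Σ(broken) = 7028 kJ
Bonds formed (products):
  C≡N: 2 × 914 = 1828
  C–H: 2 × 397 = 794
  O–H: 12 × 457 = 5484
  Σ(formed) = 8106 kJ
ΔH = Σ(broken) − Σ(formed) = 7028 − 8106 = −1078 kJ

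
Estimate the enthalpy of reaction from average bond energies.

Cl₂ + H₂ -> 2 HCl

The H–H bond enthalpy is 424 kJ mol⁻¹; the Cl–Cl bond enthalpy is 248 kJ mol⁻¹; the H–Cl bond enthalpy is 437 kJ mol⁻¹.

ΔH ≈ −202 kJ

Bonds broken (reactants):
  Cl–Cl: 1 × 248 = 248
  H–H: 1 × 424 = 424
  Σ(broken) = 672 kJ
Bonds formed (products):
  H–Cl: 2 × 437 = 874
  Σ(formed) = 874 kJ
ΔH = Σ(broken) − Σ(formed) = 672 − 874 = −202 kJ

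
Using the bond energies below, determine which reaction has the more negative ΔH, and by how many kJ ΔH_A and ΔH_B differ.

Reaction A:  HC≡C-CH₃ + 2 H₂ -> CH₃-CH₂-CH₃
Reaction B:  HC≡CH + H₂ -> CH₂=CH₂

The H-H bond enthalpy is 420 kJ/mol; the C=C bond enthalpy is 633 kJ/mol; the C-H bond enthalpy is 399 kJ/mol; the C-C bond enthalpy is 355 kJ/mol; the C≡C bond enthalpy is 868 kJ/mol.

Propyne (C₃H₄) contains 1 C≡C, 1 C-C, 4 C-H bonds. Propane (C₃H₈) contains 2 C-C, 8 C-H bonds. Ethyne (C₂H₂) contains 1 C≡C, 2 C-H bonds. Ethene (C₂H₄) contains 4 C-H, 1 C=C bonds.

Reaction A:
  Bonds broken (reactants):
    C≡C: 1 × 868 = 868
    C-C: 1 × 355 = 355
    C-H: 4 × 399 = 1596
    H-H: 2 × 420 = 840
    Σ(broken) = 3659 kJ
  Bonds formed (products):
    C-C: 2 × 355 = 710
    C-H: 8 × 399 = 3192
    Σ(formed) = 3902 kJ
  ΔH_A = 3659 − 3902 = −243 kJ
Reaction B:
  Bonds broken (reactants):
    C≡C: 1 × 868 = 868
    C-H: 2 × 399 = 798
    H-H: 1 × 420 = 420
    Σ(broken) = 2086 kJ
  Bonds formed (products):
    C-H: 4 × 399 = 1596
    C=C: 1 × 633 = 633
    Σ(formed) = 2229 kJ
  ΔH_B = 2086 − 2229 = −143 kJ
ΔH_A − ΔH_B = −100 kJ, so reaction A has the more negative ΔH; |ΔH_A − ΔH_B| = 100 kJ.

Reaction A, by 100 kJ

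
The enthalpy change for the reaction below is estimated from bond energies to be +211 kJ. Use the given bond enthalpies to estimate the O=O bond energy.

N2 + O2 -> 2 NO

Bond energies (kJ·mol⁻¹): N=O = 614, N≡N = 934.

Let D be the O=O bond energy.
Σ(broken) = 1×934 + 1×D = 934 + D
Σ(formed) = 2×614 = 1228
ΔH = Σ(broken) − Σ(formed) = (934 + D) − (1228) = −294 + D
Setting this equal to +211 kJ gives D = 505 kJ/mol.

D(O=O) ≈ 505 kJ/mol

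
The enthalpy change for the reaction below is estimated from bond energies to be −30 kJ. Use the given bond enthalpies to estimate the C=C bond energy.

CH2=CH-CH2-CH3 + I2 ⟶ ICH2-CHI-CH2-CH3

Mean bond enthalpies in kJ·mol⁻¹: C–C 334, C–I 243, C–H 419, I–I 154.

Let D be the C=C bond energy.
Σ(broken) = 2×334 + 8×419 + 1×D + 1×154 = 4174 + D
Σ(formed) = 3×334 + 8×419 + 2×243 = 4840
ΔH = Σ(broken) − Σ(formed) = (4174 + D) − (4840) = −666 + D
Setting this equal to −30 kJ gives D = 636 kJ/mol.

D(C=C) ≈ 636 kJ/mol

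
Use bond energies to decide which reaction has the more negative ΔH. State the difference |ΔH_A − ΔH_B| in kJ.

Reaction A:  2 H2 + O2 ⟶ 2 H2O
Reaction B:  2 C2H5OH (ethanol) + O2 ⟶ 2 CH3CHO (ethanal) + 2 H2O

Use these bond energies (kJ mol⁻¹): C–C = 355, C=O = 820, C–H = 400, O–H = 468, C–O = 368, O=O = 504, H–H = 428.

Reaction B, by 24 kJ

Reaction A:
  Bonds broken (reactants):
    H–H: 2 × 428 = 856
    O=O: 1 × 504 = 504
    Σ(broken) = 1360 kJ
  Bonds formed (products):
    O–H: 4 × 468 = 1872
    Σ(formed) = 1872 kJ
  ΔH_A = 1360 − 1872 = −512 kJ
Reaction B:
  Bonds broken (reactants):
    C–C: 2 × 355 = 710
    C–H: 10 × 400 = 4000
    C–O: 2 × 368 = 736
    O–H: 2 × 468 = 936
    O=O: 1 × 504 = 504
    Σ(broken) = 6886 kJ
  Bonds formed (products):
    C–C: 2 × 355 = 710
    C–H: 8 × 400 = 3200
    C=O: 2 × 820 = 1640
    O–H: 4 × 468 = 1872
    Σ(formed) = 7422 kJ
  ΔH_B = 6886 − 7422 = −536 kJ
ΔH_A − ΔH_B = +24 kJ, so reaction B has the more negative ΔH; |ΔH_A − ΔH_B| = 24 kJ.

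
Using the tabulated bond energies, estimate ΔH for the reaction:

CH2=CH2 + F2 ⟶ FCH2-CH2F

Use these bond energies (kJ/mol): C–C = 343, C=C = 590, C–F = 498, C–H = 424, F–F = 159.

Bonds broken (reactants):
  C–H: 4 × 424 = 1696
  C=C: 1 × 590 = 590
  F–F: 1 × 159 = 159
  Σ(broken) = 2445 kJ
Bonds formed (products):
  C–C: 1 × 343 = 343
  C–F: 2 × 498 = 996
  C–H: 4 × 424 = 1696
  Σ(formed) = 3035 kJ
ΔH = Σ(broken) − Σ(formed) = 2445 − 3035 = −590 kJ

ΔH ≈ −590 kJ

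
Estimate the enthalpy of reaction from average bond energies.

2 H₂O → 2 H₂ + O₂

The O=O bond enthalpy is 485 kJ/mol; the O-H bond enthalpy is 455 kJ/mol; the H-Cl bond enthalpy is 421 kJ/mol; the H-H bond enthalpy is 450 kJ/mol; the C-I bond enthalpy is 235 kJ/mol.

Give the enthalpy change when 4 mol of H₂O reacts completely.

Bonds broken (reactants):
  O-H: 4 × 455 = 1820
  Σ(broken) = 1820 kJ
Bonds formed (products):
  H-H: 2 × 450 = 900
  O=O: 1 × 485 = 485
  Σ(formed) = 1385 kJ
ΔH = Σ(broken) − Σ(formed) = 1820 − 1385 = +435 kJ
For 2× the reaction as written: 2 × (+435) = +870 kJ

ΔH = +870 kJ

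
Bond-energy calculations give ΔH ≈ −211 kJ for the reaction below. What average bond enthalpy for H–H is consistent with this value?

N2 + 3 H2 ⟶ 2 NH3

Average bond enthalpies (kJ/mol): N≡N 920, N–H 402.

D(H–H) ≈ 427 kJ/mol

Let D be the H–H bond energy.
Σ(broken) = 3×D + 1×920 = 920 + 3D
Σ(formed) = 6×402 = 2412
ΔH = Σ(broken) − Σ(formed) = (920 + 3D) − (2412) = −1492 + 3D
Setting this equal to −211 kJ gives 3D = 1281, so D = 427 kJ/mol.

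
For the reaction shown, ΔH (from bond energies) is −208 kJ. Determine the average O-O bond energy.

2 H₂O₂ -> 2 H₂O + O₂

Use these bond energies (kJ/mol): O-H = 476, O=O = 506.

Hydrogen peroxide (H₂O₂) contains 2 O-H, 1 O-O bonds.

D(O-O) ≈ 149 kJ/mol

Let D be the O-O bond energy.
Σ(broken) = 4×476 + 2×D = 1904 + 2D
Σ(formed) = 4×476 + 1×506 = 2410
ΔH = Σ(broken) − Σ(formed) = (1904 + 2D) − (2410) = −506 + 2D
Setting this equal to −208 kJ gives 2D = 298, so D = 149 kJ/mol.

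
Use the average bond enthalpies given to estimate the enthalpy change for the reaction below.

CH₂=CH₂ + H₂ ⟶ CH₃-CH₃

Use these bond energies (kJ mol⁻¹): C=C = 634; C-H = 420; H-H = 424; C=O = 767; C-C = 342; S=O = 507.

Bonds broken (reactants):
  C-H: 4 × 420 = 1680
  C=C: 1 × 634 = 634
  H-H: 1 × 424 = 424
  Σ(broken) = 2738 kJ
Bonds formed (products):
  C-C: 1 × 342 = 342
  C-H: 6 × 420 = 2520
  Σ(formed) = 2862 kJ
ΔH = Σ(broken) − Σ(formed) = 2738 − 2862 = −124 kJ

ΔH ≈ −124 kJ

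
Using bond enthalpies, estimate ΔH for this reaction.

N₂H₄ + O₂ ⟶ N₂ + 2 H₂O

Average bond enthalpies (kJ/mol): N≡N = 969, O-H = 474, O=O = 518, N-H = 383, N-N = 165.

ΔH ≈ −650 kJ

Bonds broken (reactants):
  N-H: 4 × 383 = 1532
  N-N: 1 × 165 = 165
  O=O: 1 × 518 = 518
  Σ(broken) = 2215 kJ
Bonds formed (products):
  N≡N: 1 × 969 = 969
  O-H: 4 × 474 = 1896
  Σ(formed) = 2865 kJ
ΔH = Σ(broken) − Σ(formed) = 2215 − 2865 = −650 kJ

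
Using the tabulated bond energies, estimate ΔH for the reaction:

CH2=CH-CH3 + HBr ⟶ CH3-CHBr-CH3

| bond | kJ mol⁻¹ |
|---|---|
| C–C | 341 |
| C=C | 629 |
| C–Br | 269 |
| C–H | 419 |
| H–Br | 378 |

Bonds broken (reactants):
  C–C: 1 × 341 = 341
  C–H: 6 × 419 = 2514
  C=C: 1 × 629 = 629
  H–Br: 1 × 378 = 378
  Σ(broken) = 3862 kJ
Bonds formed (products):
  C–Br: 1 × 269 = 269
  C–C: 2 × 341 = 682
  C–H: 7 × 419 = 2933
  Σ(formed) = 3884 kJ
ΔH = Σ(broken) − Σ(formed) = 3862 − 3884 = −22 kJ

ΔH ≈ −22 kJ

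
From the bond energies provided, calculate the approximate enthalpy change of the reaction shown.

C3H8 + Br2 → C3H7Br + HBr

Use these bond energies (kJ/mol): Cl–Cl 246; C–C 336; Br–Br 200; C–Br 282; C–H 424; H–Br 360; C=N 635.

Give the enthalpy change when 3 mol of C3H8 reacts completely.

Bonds broken (reactants):
  Br–Br: 1 × 200 = 200
  C–C: 2 × 336 = 672
  C–H: 8 × 424 = 3392
  Σ(broken) = 4264 kJ
Bonds formed (products):
  C–Br: 1 × 282 = 282
  C–C: 2 × 336 = 672
  C–H: 7 × 424 = 2968
  H–Br: 1 × 360 = 360
  Σ(formed) = 4282 kJ
ΔH = Σ(broken) − Σ(formed) = 4264 − 4282 = −18 kJ
For 3× the reaction as written: 3 × (−18) = −54 kJ

ΔH = −54 kJ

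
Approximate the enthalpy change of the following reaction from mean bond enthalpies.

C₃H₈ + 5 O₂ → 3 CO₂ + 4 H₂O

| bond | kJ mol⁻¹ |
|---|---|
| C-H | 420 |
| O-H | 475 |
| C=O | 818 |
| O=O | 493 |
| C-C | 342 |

ΔH ≈ −2199 kJ

Bonds broken (reactants):
  C-C: 2 × 342 = 684
  C-H: 8 × 420 = 3360
  O=O: 5 × 493 = 2465
  Σ(broken) = 6509 kJ
Bonds formed (products):
  C=O: 6 × 818 = 4908
  O-H: 8 × 475 = 3800
  Σ(formed) = 8708 kJ
ΔH = Σ(broken) − Σ(formed) = 6509 − 8708 = −2199 kJ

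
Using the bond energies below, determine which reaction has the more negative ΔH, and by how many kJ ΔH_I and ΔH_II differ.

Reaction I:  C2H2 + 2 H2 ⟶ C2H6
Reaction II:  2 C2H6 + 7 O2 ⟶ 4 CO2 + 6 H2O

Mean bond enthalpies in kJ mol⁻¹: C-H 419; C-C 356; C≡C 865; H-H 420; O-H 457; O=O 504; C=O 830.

Reaction I:
  Bonds broken (reactants):
    C≡C: 1 × 865 = 865
    C-H: 2 × 419 = 838
    H-H: 2 × 420 = 840
    Σ(broken) = 2543 kJ
  Bonds formed (products):
    C-C: 1 × 356 = 356
    C-H: 6 × 419 = 2514
    Σ(formed) = 2870 kJ
  ΔH_I = 2543 − 2870 = −327 kJ
Reaction II:
  Bonds broken (reactants):
    C-C: 2 × 356 = 712
    C-H: 12 × 419 = 5028
    O=O: 7 × 504 = 3528
    Σ(broken) = 9268 kJ
  Bonds formed (products):
    C=O: 8 × 830 = 6640
    O-H: 12 × 457 = 5484
    Σ(formed) = 12124 kJ
  ΔH_II = 9268 − 12124 = −2856 kJ
ΔH_I − ΔH_II = +2529 kJ, so reaction II has the more negative ΔH; |ΔH_I − ΔH_II| = 2529 kJ.

Reaction II, by 2529 kJ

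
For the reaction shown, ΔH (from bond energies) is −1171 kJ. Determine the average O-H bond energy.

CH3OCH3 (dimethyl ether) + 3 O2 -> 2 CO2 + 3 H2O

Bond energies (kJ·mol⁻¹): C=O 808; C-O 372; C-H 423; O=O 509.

D(O-H) ≈ 458 kJ/mol

Let D be the O-H bond energy.
Σ(broken) = 6×423 + 2×372 + 3×509 = 4809
Σ(formed) = 4×808 + 6×D = 3232 + 6D
ΔH = Σ(broken) − Σ(formed) = (4809) − (3232 + 6D) = +1577 − 6D
Setting this equal to −1171 kJ gives 6D = 2748, so D = 458 kJ/mol.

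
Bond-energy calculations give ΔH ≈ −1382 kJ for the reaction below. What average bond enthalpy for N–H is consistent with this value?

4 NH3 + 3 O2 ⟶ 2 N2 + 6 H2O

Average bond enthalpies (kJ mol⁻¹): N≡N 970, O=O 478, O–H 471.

D(N–H) ≈ 398 kJ/mol

Let D be the N–H bond energy.
Σ(broken) = 12×D + 3×478 = 1434 + 12D
Σ(formed) = 2×970 + 12×471 = 7592
ΔH = Σ(broken) − Σ(formed) = (1434 + 12D) − (7592) = −6158 + 12D
Setting this equal to −1382 kJ gives 12D = 4776, so D = 398 kJ/mol.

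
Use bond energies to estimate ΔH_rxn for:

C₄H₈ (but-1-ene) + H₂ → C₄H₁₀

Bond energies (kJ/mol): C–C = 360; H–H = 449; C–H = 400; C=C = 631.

ΔH ≈ −80 kJ

Bonds broken (reactants):
  C–C: 2 × 360 = 720
  C–H: 8 × 400 = 3200
  C=C: 1 × 631 = 631
  H–H: 1 × 449 = 449
  Σ(broken) = 5000 kJ
Bonds formed (products):
  C–C: 3 × 360 = 1080
  C–H: 10 × 400 = 4000
  Σ(formed) = 5080 kJ
ΔH = Σ(broken) − Σ(formed) = 5000 − 5080 = −80 kJ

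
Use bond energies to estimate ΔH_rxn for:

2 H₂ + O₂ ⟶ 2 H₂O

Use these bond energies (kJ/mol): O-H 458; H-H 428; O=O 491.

ΔH ≈ −485 kJ

Bonds broken (reactants):
  H-H: 2 × 428 = 856
  O=O: 1 × 491 = 491
  Σ(broken) = 1347 kJ
Bonds formed (products):
  O-H: 4 × 458 = 1832
  Σ(formed) = 1832 kJ
ΔH = Σ(broken) − Σ(formed) = 1347 − 1832 = −485 kJ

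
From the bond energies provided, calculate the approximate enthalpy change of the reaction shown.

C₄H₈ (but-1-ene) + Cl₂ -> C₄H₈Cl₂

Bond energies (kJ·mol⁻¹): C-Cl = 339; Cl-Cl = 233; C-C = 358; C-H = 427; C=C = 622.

ΔH ≈ −181 kJ

Bonds broken (reactants):
  C-C: 2 × 358 = 716
  C-H: 8 × 427 = 3416
  C=C: 1 × 622 = 622
  Cl-Cl: 1 × 233 = 233
  Σ(broken) = 4987 kJ
Bonds formed (products):
  C-C: 3 × 358 = 1074
  C-Cl: 2 × 339 = 678
  C-H: 8 × 427 = 3416
  Σ(formed) = 5168 kJ
ΔH = Σ(broken) − Σ(formed) = 4987 − 5168 = −181 kJ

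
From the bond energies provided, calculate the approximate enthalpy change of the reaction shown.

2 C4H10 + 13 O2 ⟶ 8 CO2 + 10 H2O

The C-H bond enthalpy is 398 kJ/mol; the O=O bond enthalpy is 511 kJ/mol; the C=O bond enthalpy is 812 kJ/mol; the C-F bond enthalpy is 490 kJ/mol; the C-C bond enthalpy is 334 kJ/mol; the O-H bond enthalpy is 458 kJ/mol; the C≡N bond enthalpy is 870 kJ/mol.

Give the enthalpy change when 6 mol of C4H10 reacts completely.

Bonds broken (reactants):
  C-C: 6 × 334 = 2004
  C-H: 20 × 398 = 7960
  O=O: 13 × 511 = 6643
  Σ(broken) = 16607 kJ
Bonds formed (products):
  C=O: 16 × 812 = 12992
  O-H: 20 × 458 = 9160
  Σ(formed) = 22152 kJ
ΔH = Σ(broken) − Σ(formed) = 16607 − 22152 = −5545 kJ
For 3× the reaction as written: 3 × (−5545) = −16635 kJ

ΔH = −16635 kJ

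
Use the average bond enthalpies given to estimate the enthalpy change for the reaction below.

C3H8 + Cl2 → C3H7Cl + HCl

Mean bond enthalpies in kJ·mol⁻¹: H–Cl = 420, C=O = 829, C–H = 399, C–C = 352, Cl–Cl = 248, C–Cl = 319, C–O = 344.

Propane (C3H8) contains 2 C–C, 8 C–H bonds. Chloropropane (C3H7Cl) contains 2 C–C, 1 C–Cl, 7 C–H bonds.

Bonds broken (reactants):
  C–C: 2 × 352 = 704
  C–H: 8 × 399 = 3192
  Cl–Cl: 1 × 248 = 248
  Σ(broken) = 4144 kJ
Bonds formed (products):
  C–C: 2 × 352 = 704
  C–Cl: 1 × 319 = 319
  C–H: 7 × 399 = 2793
  H–Cl: 1 × 420 = 420
  Σ(formed) = 4236 kJ
ΔH = Σ(broken) − Σ(formed) = 4144 − 4236 = −92 kJ

ΔH ≈ −92 kJ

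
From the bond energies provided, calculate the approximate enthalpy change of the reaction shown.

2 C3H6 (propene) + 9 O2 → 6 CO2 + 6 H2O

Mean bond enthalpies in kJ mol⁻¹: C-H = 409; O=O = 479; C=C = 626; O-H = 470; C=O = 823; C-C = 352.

ΔH ≈ −4341 kJ

Bonds broken (reactants):
  C-C: 2 × 352 = 704
  C-H: 12 × 409 = 4908
  C=C: 2 × 626 = 1252
  O=O: 9 × 479 = 4311
  Σ(broken) = 11175 kJ
Bonds formed (products):
  C=O: 12 × 823 = 9876
  O-H: 12 × 470 = 5640
  Σ(formed) = 15516 kJ
ΔH = Σ(broken) − Σ(formed) = 11175 − 15516 = −4341 kJ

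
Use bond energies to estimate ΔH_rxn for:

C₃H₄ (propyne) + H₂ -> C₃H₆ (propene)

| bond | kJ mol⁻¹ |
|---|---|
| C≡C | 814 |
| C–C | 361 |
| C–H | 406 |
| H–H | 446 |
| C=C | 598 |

Bonds broken (reactants):
  C≡C: 1 × 814 = 814
  C–C: 1 × 361 = 361
  C–H: 4 × 406 = 1624
  H–H: 1 × 446 = 446
  Σ(broken) = 3245 kJ
Bonds formed (products):
  C–C: 1 × 361 = 361
  C–H: 6 × 406 = 2436
  C=C: 1 × 598 = 598
  Σ(formed) = 3395 kJ
ΔH = Σ(broken) − Σ(formed) = 3245 − 3395 = −150 kJ

ΔH ≈ −150 kJ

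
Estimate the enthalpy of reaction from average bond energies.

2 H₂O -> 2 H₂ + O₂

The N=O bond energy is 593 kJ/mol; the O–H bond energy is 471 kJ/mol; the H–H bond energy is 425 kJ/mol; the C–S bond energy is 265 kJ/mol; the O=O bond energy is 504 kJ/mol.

Bonds broken (reactants):
  O–H: 4 × 471 = 1884
  Σ(broken) = 1884 kJ
Bonds formed (products):
  H–H: 2 × 425 = 850
  O=O: 1 × 504 = 504
  Σ(formed) = 1354 kJ
ΔH = Σ(broken) − Σ(formed) = 1884 − 1354 = +530 kJ

ΔH ≈ +530 kJ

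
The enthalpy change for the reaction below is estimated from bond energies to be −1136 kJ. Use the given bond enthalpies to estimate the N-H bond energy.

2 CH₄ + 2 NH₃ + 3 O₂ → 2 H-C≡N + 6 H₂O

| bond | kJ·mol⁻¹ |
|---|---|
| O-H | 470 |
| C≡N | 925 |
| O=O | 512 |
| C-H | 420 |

Let D be the N-H bond energy.
Σ(broken) = 8×420 + 6×D + 3×512 = 4896 + 6D
Σ(formed) = 2×925 + 2×420 + 12×470 = 8330
ΔH = Σ(broken) − Σ(formed) = (4896 + 6D) − (8330) = −3434 + 6D
Setting this equal to −1136 kJ gives 6D = 2298, so D = 383 kJ/mol.

D(N-H) ≈ 383 kJ/mol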